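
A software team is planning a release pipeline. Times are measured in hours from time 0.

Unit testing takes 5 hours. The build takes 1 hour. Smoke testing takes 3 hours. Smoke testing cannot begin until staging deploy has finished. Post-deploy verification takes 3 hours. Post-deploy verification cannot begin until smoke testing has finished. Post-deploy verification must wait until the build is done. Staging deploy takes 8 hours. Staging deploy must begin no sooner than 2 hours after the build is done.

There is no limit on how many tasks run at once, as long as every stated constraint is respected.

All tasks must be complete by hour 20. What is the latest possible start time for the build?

Post-deploy verification has no dependents, so it just needs to finish by hour 20. Starting by 20 − 3 = hour 17 achieves that.
Smoke testing feeds into post-deploy verification (must start by hour 17); so smoke testing must finish by hour 17 and therefore start by hour 14.
Staging deploy has to be done before smoke testing (must start by hour 14). That means finishing by hour 14, i.e. starting by 14 − 8 = hour 6.
The build feeds staging deploy (must start by hour 6, minus 2-hour gap → hour 4); post-deploy verification (must start by hour 17). Taking the minimum, the build must finish by hour 4 and start by 4 − 1 = hour 3.

3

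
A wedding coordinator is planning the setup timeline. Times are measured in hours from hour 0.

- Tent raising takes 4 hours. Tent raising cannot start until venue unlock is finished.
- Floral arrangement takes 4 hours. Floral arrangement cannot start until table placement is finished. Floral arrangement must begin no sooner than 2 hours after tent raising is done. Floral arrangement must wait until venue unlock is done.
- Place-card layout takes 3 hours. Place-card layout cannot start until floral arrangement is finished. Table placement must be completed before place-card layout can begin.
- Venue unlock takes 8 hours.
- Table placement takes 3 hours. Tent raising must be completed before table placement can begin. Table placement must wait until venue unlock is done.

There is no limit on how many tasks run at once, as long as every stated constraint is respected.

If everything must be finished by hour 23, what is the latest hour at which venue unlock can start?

To finish by hour 23, place-card layout (duration 3) must start no later than hour 20.
Floral arrangement feeds into place-card layout (must start by hour 20); so floral arrangement must finish by hour 20 and therefore start by hour 16.
Table placement has several dependents: floral arrangement (must start by hour 16); place-card layout (must start by hour 20). The earliest of those limits is hour 16, so table placement must start by 16 − 3 = hour 13.
Tent raising feeds table placement (must start by hour 13); floral arrangement (must start by hour 16, minus 2-hour gap → hour 14). Taking the minimum, tent raising must finish by hour 13 and start by 13 − 4 = hour 9.
Venue unlock must finish in time for tent raising (must start by hour 9); table placement (must start by hour 13); floral arrangement (must start by hour 16). The tightest is hour 9, so venue unlock must start by 9 − 8 = hour 1.

1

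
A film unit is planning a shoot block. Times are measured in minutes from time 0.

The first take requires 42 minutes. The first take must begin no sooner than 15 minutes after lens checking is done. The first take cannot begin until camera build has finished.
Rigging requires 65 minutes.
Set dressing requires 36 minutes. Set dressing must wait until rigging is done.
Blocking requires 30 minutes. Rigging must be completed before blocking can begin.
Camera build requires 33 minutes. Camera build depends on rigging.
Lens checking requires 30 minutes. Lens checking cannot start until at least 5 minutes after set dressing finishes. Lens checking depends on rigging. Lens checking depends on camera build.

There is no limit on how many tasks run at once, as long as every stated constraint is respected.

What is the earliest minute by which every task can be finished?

Rigging can start immediately at minute 0; it finishes at minute 65.
Blocking waits on rigging (finishes minute 65), so it starts at minute 65 and finishes at 65 + 30 = minute 95.
Camera build waits on rigging (finishes minute 65), so it starts at minute 65 and finishes at 65 + 33 = minute 98.
Set dressing waits on rigging (finishes minute 65), so it starts at minute 65 and finishes at 65 + 36 = minute 101.
Lens checking has to wait for set dressing (finishes minute 101, plus 5-minute gap → minute 106); rigging (finishes minute 65); camera build (finishes minute 98). The latest of these is minute 106, so lens checking runs minute 106 to 106 + 30 = minute 136.
The first take has to wait for lens checking (finishes minute 136, plus 15-minute gap → minute 151); camera build (finishes minute 98). The latest of these is minute 151, so the first take runs minute 151 to 151 + 42 = minute 193.
All tasks are finished once the last one completes. Finish times: Rigging at 65, Set dressing at 101, Camera build at 98, Lens checking at 136, Blocking at 95, The first take at 193. The latest is minute 193.

193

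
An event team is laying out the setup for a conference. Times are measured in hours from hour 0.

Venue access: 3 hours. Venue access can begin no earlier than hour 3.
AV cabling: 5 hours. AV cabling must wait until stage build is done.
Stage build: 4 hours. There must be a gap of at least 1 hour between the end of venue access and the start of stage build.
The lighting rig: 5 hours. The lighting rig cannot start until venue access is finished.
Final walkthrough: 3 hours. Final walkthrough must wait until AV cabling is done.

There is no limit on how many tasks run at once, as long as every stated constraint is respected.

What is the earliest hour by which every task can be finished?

Venue access cannot begin until its own release at hour 3. It runs from hour 3 to 3 + 3 = hour 6.
The lighting rig cannot begin until venue access (finishes hour 6). It runs from hour 6 to 6 + 5 = hour 11.
Stage build waits on venue access (finishes hour 6, plus 1-hour gap → hour 7), so it starts at hour 7 and finishes at 7 + 4 = hour 11.
After stage build (finishes hour 11), AV cabling can start at hour 11 and finishes at hour 16.
After AV cabling (finishes hour 16), final walkthrough can start at hour 16 and finishes at hour 19.
All tasks are finished once the last one completes. Finish times: Venue access at 6, Stage build at 11, The lighting rig at 11, AV cabling at 16, Final walkthrough at 19. The latest is hour 19.

19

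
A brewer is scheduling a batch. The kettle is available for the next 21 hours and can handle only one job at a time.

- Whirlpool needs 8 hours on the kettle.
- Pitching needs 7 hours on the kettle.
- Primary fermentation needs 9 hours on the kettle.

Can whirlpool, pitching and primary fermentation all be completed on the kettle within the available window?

No

Running back to back, the jobs need 8 + 7 + 9 = 24 hours on the kettle.
Since 24 > 21, they cannot all fit.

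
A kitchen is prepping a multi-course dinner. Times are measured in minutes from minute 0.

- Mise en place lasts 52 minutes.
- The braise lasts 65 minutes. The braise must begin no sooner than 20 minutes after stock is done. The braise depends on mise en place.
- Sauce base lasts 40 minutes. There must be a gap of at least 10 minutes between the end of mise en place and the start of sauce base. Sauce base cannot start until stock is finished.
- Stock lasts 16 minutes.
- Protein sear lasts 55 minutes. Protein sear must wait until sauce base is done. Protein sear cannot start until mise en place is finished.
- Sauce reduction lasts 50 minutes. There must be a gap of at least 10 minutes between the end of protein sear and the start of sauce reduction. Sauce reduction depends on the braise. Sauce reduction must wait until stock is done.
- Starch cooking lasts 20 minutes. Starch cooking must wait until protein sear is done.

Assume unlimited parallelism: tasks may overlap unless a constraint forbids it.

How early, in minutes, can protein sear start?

Nothing blocks stock, so it runs from minute 0 to minute 16.
Nothing blocks mise en place, so it runs from minute 0 to minute 52.
For sauce base: mise en place (finishes minute 52, plus 10-minute gap → minute 62); stock (finishes minute 16). Taking the maximum gives a start of minute 62, and it finishes at 62 + 40 = minute 102.
Protein sear waits on sauce base (finishes minute 102); mise en place (finishes minute 52). The latest of these is minute 102, which is the earliest protein sear can start.

102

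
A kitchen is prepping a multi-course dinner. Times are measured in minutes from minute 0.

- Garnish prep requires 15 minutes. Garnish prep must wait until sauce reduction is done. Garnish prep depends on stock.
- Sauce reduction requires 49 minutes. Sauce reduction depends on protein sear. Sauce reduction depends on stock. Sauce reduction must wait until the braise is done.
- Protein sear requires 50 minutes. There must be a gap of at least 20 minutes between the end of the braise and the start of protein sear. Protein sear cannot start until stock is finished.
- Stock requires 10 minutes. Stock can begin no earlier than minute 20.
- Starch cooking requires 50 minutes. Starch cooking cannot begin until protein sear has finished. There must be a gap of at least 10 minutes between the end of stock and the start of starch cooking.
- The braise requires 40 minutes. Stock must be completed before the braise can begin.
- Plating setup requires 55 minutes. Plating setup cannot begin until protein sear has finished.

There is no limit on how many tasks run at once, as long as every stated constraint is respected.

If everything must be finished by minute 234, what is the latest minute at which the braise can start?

To finish by minute 234, garnish prep (duration 15) must start no later than minute 219.
Since garnish prep (must start by minute 219) depends on it, sauce reduction must finish by minute 219. Backing off its 49-minute duration gives a latest start of minute 170.
Nothing follows starch cooking; the deadline of minute 234 is its only limit. It must start by 234 − 50 = minute 184.
To finish by minute 234, plating setup (duration 55) must start no later than minute 179.
Protein sear must finish in time for sauce reduction (must start by minute 170); starch cooking (must start by minute 184); plating setup (must start by minute 179). The tightest is minute 170, so protein sear must start by 170 − 50 = minute 120.
The braise has several dependents: protein sear (must start by minute 120, minus 20-minute gap → minute 100); sauce reduction (must start by minute 170). The earliest of those limits is minute 100, so the braise must start by 100 − 40 = minute 60.

60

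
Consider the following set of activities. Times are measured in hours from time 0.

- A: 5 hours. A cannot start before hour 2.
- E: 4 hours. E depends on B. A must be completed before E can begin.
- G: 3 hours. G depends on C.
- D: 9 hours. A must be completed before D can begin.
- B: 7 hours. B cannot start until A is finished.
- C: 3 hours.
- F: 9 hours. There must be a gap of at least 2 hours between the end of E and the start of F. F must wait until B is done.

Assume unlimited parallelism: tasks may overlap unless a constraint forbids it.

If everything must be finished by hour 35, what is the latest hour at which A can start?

8

F has no dependents, so it just needs to finish by hour 35. Starting by 35 − 9 = hour 26 achieves that.
Since F (must start by hour 26, minus 2-hour gap → hour 24) depends on it, E must finish by hour 24. Backing off its 4-hour duration gives a latest start of hour 20.
For B: E (must start by hour 20); F (must start by hour 26). The most restrictive is hour 20; with a 7-hour duration, B must start by hour 13.
D has no dependents, so it just needs to finish by hour 35. Starting by 35 − 9 = hour 26 achieves that.
A feeds B (must start by hour 13); D (must start by hour 26); E (must start by hour 20). Taking the minimum, A must finish by hour 13 and start by 13 − 5 = hour 8.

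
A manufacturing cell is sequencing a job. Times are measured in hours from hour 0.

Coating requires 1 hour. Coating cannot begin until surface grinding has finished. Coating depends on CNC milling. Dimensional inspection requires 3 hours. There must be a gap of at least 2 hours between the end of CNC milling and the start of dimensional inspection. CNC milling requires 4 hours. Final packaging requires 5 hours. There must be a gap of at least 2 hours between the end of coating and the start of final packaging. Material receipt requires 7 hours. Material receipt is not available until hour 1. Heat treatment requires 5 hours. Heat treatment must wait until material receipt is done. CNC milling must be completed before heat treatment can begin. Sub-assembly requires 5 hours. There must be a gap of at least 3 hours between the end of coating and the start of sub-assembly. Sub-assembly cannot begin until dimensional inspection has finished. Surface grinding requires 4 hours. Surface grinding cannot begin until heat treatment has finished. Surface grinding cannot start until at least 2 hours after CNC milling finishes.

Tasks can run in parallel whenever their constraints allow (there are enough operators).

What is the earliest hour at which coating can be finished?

CNC milling has no prerequisites, so it starts at hour 0 and finishes at hour 4.
Material receipt waits on its own release at hour 1, so it starts at hour 1 and finishes at 1 + 7 = hour 8.
Heat treatment cannot start until material receipt (finishes hour 8); CNC milling (finishes hour 4). The controlling bound is hour 8, so heat treatment finishes at 8 + 5 = hour 13.
For surface grinding: heat treatment (finishes hour 13); CNC milling (finishes hour 4, plus 2-hour gap → hour 6). Taking the maximum gives a start of hour 13, and it finishes at 13 + 4 = hour 17.
For coating: surface grinding (finishes hour 17); CNC milling (finishes hour 4). Taking the maximum gives a start of hour 17, and it finishes at 17 + 1 = hour 18.

18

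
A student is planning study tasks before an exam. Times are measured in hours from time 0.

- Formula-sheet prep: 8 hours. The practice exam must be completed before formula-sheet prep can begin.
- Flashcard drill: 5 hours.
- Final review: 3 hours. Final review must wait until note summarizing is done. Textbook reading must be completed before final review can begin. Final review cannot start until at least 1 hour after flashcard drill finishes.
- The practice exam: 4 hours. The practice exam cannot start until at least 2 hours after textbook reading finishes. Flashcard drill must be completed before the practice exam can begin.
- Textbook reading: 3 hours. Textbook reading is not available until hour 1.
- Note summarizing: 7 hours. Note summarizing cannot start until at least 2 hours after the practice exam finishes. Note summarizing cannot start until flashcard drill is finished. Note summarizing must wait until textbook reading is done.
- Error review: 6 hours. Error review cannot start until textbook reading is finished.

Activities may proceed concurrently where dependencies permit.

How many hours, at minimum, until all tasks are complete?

22

Flashcard drill has no prerequisites, so it starts at hour 0 and finishes at hour 5.
Textbook reading cannot begin until its own release at hour 1. It runs from hour 1 to 1 + 3 = hour 4.
After textbook reading (finishes hour 4), error review can start at hour 4 and finishes at hour 10.
The practice exam needs all of textbook reading (finishes hour 4, plus 2-hour gap → hour 6); flashcard drill (finishes hour 5). That puts its earliest start at hour 6; it finishes at 6 + 4 = hour 10.
Formula-sheet prep cannot begin until the practice exam (finishes hour 10). It runs from hour 10 to 10 + 8 = hour 18.
Note summarizing needs all of the practice exam (finishes hour 10, plus 2-hour gap → hour 12); flashcard drill (finishes hour 5); textbook reading (finishes hour 4). That puts its earliest start at hour 12; it finishes at 12 + 7 = hour 19.
Final review cannot start until note summarizing (finishes hour 19); textbook reading (finishes hour 4); flashcard drill (finishes hour 5, plus 1-hour gap → hour 6). The controlling bound is hour 19, so final review finishes at 19 + 3 = hour 22.
All tasks are finished once the last one completes. Finish times: Textbook reading at 4, Flashcard drill at 5, The practice exam at 10, Error review at 10, Note summarizing at 19, Formula-sheet prep at 18, Final review at 22. The latest is hour 22.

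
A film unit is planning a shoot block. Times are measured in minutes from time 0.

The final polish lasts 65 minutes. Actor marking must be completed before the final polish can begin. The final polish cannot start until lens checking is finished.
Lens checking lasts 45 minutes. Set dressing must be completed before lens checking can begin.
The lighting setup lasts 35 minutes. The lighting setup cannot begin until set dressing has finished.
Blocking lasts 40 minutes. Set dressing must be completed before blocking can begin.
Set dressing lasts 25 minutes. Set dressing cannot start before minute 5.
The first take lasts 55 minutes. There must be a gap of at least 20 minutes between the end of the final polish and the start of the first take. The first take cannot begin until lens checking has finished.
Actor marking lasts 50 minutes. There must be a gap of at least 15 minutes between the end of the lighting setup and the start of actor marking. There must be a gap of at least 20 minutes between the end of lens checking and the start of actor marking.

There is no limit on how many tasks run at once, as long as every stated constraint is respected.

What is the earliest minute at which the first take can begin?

230

After its own release at minute 5, set dressing can start at minute 5 and finishes at minute 30.
Lens checking cannot begin until set dressing (finishes minute 30). It runs from minute 30 to 30 + 45 = minute 75.
After set dressing (finishes minute 30), the lighting setup can start at minute 30 and finishes at minute 65.
For actor marking: the lighting setup (finishes minute 65, plus 15-minute gap → minute 80); lens checking (finishes minute 75, plus 20-minute gap → minute 95). Taking the maximum gives a start of minute 95, and it finishes at 95 + 50 = minute 145.
The final polish cannot start until actor marking (finishes minute 145); lens checking (finishes minute 75). The controlling bound is minute 145, so the final polish finishes at 145 + 65 = minute 210.
The first take waits on the final polish (finishes minute 210, plus 20-minute gap → minute 230); lens checking (finishes minute 75). The latest of these is minute 230, which is the earliest the first take can start.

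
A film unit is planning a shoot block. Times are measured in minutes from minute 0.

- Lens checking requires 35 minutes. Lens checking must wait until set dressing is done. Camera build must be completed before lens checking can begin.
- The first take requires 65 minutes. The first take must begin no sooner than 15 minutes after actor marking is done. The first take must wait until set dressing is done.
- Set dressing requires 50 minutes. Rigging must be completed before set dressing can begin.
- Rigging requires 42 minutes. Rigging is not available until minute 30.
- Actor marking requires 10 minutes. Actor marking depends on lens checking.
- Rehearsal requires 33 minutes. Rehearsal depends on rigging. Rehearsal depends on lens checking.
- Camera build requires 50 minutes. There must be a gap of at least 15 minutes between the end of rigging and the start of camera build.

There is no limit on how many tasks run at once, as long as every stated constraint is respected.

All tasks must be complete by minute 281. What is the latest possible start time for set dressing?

Nothing follows the first take; the deadline of minute 281 is its only limit. It must start by 281 − 65 = minute 216.
Actor marking feeds into the first take (must start by minute 216, minus 15-minute gap → minute 201); so actor marking must finish by minute 201 and therefore start by minute 191.
Rehearsal has no dependents, so it just needs to finish by minute 281. Starting by 281 − 33 = minute 248 achieves that.
Lens checking has several dependents: actor marking (must start by minute 191); rehearsal (must start by minute 248). The earliest of those limits is minute 191, so lens checking must start by 191 − 35 = minute 156.
Set dressing must finish in time for lens checking (must start by minute 156); the first take (must start by minute 216). The tightest is minute 156, so set dressing must start by 156 − 50 = minute 106.

106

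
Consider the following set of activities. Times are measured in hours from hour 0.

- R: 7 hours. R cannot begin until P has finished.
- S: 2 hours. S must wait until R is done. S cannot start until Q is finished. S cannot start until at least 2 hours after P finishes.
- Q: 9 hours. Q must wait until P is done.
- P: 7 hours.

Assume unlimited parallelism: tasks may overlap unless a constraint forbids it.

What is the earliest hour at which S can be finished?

18

P can start immediately at hour 0; it finishes at hour 7.
After P (finishes hour 7), R can start at hour 7 and finishes at hour 14.
Q waits on P (finishes hour 7), so it starts at hour 7 and finishes at 7 + 9 = hour 16.
S needs all of R (finishes hour 14); Q (finishes hour 16); P (finishes hour 7, plus 2-hour gap → hour 9). That puts its earliest start at hour 16; it finishes at 16 + 2 = hour 18.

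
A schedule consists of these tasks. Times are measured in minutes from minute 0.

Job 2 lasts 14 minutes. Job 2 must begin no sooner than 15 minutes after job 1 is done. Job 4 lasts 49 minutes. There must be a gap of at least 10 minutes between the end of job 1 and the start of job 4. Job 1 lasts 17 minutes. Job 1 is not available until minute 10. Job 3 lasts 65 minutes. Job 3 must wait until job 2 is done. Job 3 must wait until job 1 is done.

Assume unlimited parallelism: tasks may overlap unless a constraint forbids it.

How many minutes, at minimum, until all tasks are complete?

121

Job 1 cannot begin until its own release at minute 10. It runs from minute 10 to 10 + 17 = minute 27.
Job 4 cannot begin until job 1 (finishes minute 27, plus 10-minute gap → minute 37). It runs from minute 37 to 37 + 49 = minute 86.
Job 2 cannot begin until job 1 (finishes minute 27, plus 15-minute gap → minute 42). It runs from minute 42 to 42 + 14 = minute 56.
Job 3 cannot start until job 2 (finishes minute 56); job 1 (finishes minute 27). The controlling bound is minute 56, so job 3 finishes at 56 + 65 = minute 121.
All tasks are finished once the last one completes. Finish times: Job 1 at 27, Job 2 at 56, Job 3 at 121, Job 4 at 86. The latest is minute 121.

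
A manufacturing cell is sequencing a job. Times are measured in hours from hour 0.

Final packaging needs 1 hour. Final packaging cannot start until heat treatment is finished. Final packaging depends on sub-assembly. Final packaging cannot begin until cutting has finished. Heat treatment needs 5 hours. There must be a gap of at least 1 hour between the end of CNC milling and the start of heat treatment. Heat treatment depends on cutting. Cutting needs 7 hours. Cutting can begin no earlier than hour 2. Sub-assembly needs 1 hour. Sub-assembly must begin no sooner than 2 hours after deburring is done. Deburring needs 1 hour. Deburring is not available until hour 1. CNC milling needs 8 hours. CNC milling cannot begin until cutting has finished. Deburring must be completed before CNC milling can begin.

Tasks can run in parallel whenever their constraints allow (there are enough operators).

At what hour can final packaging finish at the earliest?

After its own release at hour 1, deburring can start at hour 1 and finishes at hour 2.
After deburring (finishes hour 2, plus 2-hour gap → hour 4), sub-assembly can start at hour 4 and finishes at hour 5.
After its own release at hour 2, cutting can start at hour 2 and finishes at hour 9.
CNC milling needs all of cutting (finishes hour 9); deburring (finishes hour 2). That puts its earliest start at hour 9; it finishes at 9 + 8 = hour 17.
Heat treatment has to wait for CNC milling (finishes hour 17, plus 1-hour gap → hour 18); cutting (finishes hour 9). The latest of these is hour 18, so heat treatment runs hour 18 to 18 + 5 = hour 23.
Final packaging has to wait for heat treatment (finishes hour 23); sub-assembly (finishes hour 5); cutting (finishes hour 9). The latest of these is hour 23, so final packaging runs hour 23 to 23 + 1 = hour 24.

24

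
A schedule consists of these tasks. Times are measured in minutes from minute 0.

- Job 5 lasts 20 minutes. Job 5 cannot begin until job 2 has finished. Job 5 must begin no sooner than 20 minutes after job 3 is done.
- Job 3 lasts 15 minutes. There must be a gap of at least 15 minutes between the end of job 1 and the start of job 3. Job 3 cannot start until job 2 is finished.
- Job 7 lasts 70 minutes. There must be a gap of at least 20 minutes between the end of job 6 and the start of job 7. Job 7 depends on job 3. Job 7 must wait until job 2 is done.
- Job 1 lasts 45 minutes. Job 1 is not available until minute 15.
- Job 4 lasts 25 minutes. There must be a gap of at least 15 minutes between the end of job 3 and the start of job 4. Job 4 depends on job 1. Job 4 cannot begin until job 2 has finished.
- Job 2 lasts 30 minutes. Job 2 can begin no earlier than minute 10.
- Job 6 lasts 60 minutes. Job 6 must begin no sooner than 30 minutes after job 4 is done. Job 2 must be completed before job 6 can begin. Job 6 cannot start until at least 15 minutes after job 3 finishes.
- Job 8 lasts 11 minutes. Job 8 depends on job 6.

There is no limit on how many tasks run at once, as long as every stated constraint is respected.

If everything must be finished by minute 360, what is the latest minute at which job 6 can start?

Job 7 must finish by minute 360; it takes 70 minutes, so it must start by 360 − 70 = minute 290.
Job 8 has no dependents, so it just needs to finish by minute 360. Starting by 360 − 11 = minute 349 achieves that.
Job 6 must finish in time for job 7 (must start by minute 290, minus 20-minute gap → minute 270); job 8 (must start by minute 349). The tightest is minute 270, so job 6 must start by 270 − 60 = minute 210.

210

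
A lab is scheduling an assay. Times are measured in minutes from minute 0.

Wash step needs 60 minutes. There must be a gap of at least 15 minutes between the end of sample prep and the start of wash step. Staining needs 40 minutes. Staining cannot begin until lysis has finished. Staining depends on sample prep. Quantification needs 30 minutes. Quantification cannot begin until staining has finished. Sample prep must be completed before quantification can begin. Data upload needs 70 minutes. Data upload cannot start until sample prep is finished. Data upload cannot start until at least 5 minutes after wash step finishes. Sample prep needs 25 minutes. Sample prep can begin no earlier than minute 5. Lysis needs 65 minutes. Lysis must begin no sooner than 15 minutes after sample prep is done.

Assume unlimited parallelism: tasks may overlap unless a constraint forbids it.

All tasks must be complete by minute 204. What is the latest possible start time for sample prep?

Quantification has no dependents, so it just needs to finish by minute 204. Starting by 204 − 30 = minute 174 achieves that.
Staining feeds into quantification (must start by minute 174); so staining must finish by minute 174 and therefore start by minute 134.
Lysis has to be done before staining (must start by minute 134). That means finishing by minute 134, i.e. starting by 134 − 65 = minute 69.
Nothing follows data upload; the deadline of minute 204 is its only limit. It must start by 204 − 70 = minute 134.
Wash step has to be done before data upload (must start by minute 134, minus 5-minute gap → minute 129). That means finishing by minute 129, i.e. starting by 129 − 60 = minute 69.
Sample prep must finish in time for lysis (must start by minute 69, minus 15-minute gap → minute 54); wash step (must start by minute 69, minus 15-minute gap → minute 54); staining (must start by minute 134); quantification (must start by minute 174); data upload (must start by minute 134). The tightest is minute 54, so sample prep must start by 54 − 25 = minute 29.

29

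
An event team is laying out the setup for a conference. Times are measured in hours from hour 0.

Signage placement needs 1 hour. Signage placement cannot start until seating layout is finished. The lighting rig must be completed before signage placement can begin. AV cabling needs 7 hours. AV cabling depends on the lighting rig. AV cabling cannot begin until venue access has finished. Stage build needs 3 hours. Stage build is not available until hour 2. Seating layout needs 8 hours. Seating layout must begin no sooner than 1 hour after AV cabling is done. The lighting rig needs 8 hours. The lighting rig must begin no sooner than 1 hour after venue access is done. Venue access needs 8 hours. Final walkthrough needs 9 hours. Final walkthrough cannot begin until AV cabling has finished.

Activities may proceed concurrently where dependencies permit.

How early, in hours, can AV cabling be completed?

Venue access has no prerequisites, so it starts at hour 0 and finishes at hour 8.
The lighting rig cannot begin until venue access (finishes hour 8, plus 1-hour gap → hour 9). It runs from hour 9 to 9 + 8 = hour 17.
AV cabling needs all of the lighting rig (finishes hour 17); venue access (finishes hour 8). That puts its earliest start at hour 17; it finishes at 17 + 7 = hour 24.

24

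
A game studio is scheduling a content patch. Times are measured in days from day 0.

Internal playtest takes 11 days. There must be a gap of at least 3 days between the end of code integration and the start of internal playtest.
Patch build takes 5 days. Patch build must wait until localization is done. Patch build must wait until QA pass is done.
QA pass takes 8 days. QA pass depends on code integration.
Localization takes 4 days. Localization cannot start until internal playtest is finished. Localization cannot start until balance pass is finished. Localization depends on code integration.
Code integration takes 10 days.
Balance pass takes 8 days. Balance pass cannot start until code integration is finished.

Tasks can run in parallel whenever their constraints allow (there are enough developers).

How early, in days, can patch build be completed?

Code integration has no prerequisites, so it starts at day 0 and finishes at day 10.
QA pass waits on code integration (finishes day 10), so it starts at day 10 and finishes at 10 + 8 = day 18.
Balance pass waits on code integration (finishes day 10), so it starts at day 10 and finishes at 10 + 8 = day 18.
Internal playtest cannot begin until code integration (finishes day 10, plus 3-day gap → day 13). It runs from day 13 to 13 + 11 = day 24.
Localization has to wait for internal playtest (finishes day 24); balance pass (finishes day 18); code integration (finishes day 10). The latest of these is day 24, so localization runs day 24 to 24 + 4 = day 28.
Patch build has to wait for localization (finishes day 28); QA pass (finishes day 18). The latest of these is day 28, so patch build runs day 28 to 28 + 5 = day 33.

33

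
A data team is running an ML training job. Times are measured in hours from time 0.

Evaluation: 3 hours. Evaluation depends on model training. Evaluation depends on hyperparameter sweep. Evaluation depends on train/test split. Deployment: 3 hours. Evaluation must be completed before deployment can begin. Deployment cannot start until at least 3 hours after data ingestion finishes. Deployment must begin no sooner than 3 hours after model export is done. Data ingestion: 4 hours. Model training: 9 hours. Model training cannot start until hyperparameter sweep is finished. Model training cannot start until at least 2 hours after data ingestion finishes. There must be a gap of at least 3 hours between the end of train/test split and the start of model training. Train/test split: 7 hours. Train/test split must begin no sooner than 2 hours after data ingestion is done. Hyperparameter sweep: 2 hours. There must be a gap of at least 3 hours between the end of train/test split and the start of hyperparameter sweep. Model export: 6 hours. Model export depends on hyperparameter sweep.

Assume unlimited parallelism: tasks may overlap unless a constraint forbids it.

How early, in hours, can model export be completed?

Data ingestion has no prerequisites, so it starts at hour 0 and finishes at hour 4.
After data ingestion (finishes hour 4, plus 2-hour gap → hour 6), train/test split can start at hour 6 and finishes at hour 13.
After train/test split (finishes hour 13, plus 3-hour gap → hour 16), hyperparameter sweep can start at hour 16 and finishes at hour 18.
Model export waits on hyperparameter sweep (finishes hour 18), so it starts at hour 18 and finishes at 18 + 6 = hour 24.

24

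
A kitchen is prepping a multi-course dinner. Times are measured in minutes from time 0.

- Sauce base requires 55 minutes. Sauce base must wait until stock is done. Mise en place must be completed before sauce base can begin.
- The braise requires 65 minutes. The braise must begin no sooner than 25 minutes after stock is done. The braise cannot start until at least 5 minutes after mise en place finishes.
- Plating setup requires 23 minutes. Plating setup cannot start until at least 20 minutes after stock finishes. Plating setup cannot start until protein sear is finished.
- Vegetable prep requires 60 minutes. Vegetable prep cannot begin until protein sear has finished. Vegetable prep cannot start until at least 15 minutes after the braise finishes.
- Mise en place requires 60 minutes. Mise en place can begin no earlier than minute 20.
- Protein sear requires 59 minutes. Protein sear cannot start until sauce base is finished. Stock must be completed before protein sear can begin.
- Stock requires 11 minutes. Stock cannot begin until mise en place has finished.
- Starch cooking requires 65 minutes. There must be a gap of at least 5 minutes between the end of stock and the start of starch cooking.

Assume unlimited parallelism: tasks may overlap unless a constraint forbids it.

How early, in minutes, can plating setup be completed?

228

Mise en place cannot begin until its own release at minute 20. It runs from minute 20 to 20 + 60 = minute 80.
Stock waits on mise en place (finishes minute 80), so it starts at minute 80 and finishes at 80 + 11 = minute 91.
For sauce base: stock (finishes minute 91); mise en place (finishes minute 80). Taking the maximum gives a start of minute 91, and it finishes at 91 + 55 = minute 146.
Protein sear needs all of sauce base (finishes minute 146); stock (finishes minute 91). That puts its earliest start at minute 146; it finishes at 146 + 59 = minute 205.
Plating setup cannot start until stock (finishes minute 91, plus 20-minute gap → minute 111); protein sear (finishes minute 205). The controlling bound is minute 205, so plating setup finishes at 205 + 23 = minute 228.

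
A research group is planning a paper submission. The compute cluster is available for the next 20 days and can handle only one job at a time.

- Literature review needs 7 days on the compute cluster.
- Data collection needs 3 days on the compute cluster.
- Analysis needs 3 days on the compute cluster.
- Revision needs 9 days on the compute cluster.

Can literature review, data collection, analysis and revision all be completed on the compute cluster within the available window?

No

Running back to back, the jobs need 7 + 3 + 3 + 9 = 22 days on the compute cluster.
Since 22 > 20, they cannot all fit.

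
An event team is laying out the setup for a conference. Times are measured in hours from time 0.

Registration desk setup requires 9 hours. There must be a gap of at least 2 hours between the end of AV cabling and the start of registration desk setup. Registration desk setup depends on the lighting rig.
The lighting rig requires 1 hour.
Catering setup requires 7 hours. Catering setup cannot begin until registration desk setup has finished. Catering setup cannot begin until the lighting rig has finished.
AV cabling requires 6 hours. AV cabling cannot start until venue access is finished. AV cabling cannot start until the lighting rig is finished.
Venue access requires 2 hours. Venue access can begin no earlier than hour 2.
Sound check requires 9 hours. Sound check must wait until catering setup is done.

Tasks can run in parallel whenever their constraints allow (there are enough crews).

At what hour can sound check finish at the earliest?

The lighting rig can start immediately at hour 0; it finishes at hour 1.
After its own release at hour 2, venue access can start at hour 2 and finishes at hour 4.
AV cabling cannot start until venue access (finishes hour 4); the lighting rig (finishes hour 1). The controlling bound is hour 4, so AV cabling finishes at 4 + 6 = hour 10.
Registration desk setup needs all of AV cabling (finishes hour 10, plus 2-hour gap → hour 12); the lighting rig (finishes hour 1). That puts its earliest start at hour 12; it finishes at 12 + 9 = hour 21.
Catering setup needs all of registration desk setup (finishes hour 21); the lighting rig (finishes hour 1). That puts its earliest start at hour 21; it finishes at 21 + 7 = hour 28.
After catering setup (finishes hour 28), sound check can start at hour 28 and finishes at hour 37.

37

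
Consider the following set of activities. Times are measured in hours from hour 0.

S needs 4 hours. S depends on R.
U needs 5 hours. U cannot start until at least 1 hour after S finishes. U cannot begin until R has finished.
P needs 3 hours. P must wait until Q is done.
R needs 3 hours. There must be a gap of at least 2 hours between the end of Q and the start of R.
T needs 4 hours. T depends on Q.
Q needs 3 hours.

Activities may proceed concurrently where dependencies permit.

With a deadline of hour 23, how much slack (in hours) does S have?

5

Q has no prerequisites, so it starts at hour 0 and finishes at hour 3.
R waits on Q (finishes hour 3, plus 2-hour gap → hour 5), so it starts at hour 5 and finishes at 5 + 3 = hour 8.
S cannot begin until R (finishes hour 8). It runs from hour 8 to 8 + 4 = hour 12.

Working backward from the deadline:
To finish by hour 23, U (duration 5) must start no later than hour 18.
S feeds into U (must start by hour 18, minus 1-hour gap → hour 17); so S must finish by hour 17 and therefore start by hour 13.
So S can start as early as hour 8 and as late as hour 13, giving 13 − 8 = 5 hours of slack.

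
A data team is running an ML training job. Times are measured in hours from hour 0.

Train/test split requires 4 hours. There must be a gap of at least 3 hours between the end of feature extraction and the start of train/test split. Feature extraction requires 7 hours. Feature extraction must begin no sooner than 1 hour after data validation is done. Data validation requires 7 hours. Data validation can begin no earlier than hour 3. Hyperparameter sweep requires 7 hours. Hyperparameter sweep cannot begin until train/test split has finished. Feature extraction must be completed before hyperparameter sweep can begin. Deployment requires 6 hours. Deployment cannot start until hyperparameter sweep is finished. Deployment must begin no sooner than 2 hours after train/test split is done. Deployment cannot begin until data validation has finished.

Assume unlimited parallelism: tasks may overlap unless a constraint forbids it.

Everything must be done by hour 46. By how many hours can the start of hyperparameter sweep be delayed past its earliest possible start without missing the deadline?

Data validation cannot begin until its own release at hour 3. It runs from hour 3 to 3 + 7 = hour 10.
Feature extraction waits on data validation (finishes hour 10, plus 1-hour gap → hour 11), so it starts at hour 11 and finishes at 11 + 7 = hour 18.
After feature extraction (finishes hour 18, plus 3-hour gap → hour 21), train/test split can start at hour 21 and finishes at hour 25.
Hyperparameter sweep needs all of train/test split (finishes hour 25); feature extraction (finishes hour 18). That puts its earliest start at hour 25; it finishes at 25 + 7 = hour 32.

Working backward from the deadline:
Deployment has no dependents, so it just needs to finish by hour 46. Starting by 46 − 6 = hour 40 achieves that.
Hyperparameter sweep feeds into deployment (must start by hour 40); so hyperparameter sweep must finish by hour 40 and therefore start by hour 33.
So hyperparameter sweep can start as early as hour 25 and as late as hour 33, giving 33 − 25 = 8 hours of slack.

8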